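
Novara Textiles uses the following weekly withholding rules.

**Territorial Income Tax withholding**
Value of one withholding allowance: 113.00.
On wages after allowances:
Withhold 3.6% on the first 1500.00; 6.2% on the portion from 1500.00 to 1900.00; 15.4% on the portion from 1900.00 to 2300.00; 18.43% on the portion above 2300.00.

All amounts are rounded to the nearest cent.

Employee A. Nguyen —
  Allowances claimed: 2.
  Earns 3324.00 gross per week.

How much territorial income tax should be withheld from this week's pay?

287.47

Territorial Income Tax: taxable = 3324.00 − 2×113.00 = 3098.00
  140.40 + 18.43% × (3098.00 − 2300.00) = 140.40 + 18.43% × 798.00 = 287.47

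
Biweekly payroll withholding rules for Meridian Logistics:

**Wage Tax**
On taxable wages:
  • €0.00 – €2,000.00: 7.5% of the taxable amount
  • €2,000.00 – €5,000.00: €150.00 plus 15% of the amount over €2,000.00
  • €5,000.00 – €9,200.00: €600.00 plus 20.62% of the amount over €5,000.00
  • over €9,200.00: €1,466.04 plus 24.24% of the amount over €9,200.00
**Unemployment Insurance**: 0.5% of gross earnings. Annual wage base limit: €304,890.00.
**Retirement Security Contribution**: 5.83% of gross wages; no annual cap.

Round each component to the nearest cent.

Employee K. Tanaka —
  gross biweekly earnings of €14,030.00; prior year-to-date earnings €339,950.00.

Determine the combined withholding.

Wage Tax: taxable = €14,030.00
  €1,466.04 + 24.24% × (€14,030.00 − €9,200.00) = €1,466.04 + 24.24% × €4,830.00 = €2,636.83
Unemployment Insurance: YTD €339,950.00 ≥ cap €304,890.00 → €0.00
Retirement Security Contribution: 5.83% × €14,030.00 = €817.95
Total: €2,636.83 + €0.00 + €817.95 = €3,454.78

€3,454.78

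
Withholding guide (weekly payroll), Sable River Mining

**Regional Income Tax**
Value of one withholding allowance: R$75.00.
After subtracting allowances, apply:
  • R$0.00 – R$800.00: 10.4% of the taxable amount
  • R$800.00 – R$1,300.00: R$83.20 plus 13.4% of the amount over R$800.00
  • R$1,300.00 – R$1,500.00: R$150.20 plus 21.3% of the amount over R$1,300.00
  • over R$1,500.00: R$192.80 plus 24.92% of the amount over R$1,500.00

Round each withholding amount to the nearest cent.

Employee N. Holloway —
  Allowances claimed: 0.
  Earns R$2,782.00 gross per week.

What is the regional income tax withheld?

R$512.27

Regional Income Tax: taxable = R$2,782.00
  R$192.80 + 24.92% × (R$2,782.00 − R$1,500.00) = R$192.80 + 24.92% × R$1,282.00 = R$512.27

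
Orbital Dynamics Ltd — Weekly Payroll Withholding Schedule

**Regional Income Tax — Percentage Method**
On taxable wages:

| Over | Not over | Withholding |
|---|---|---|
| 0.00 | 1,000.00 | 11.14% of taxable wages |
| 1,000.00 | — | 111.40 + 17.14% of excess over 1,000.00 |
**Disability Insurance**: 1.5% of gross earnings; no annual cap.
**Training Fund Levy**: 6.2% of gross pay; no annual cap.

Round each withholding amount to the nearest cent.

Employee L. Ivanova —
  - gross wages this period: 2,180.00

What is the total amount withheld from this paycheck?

Regional Income Tax: taxable = 2,180.00
  111.40 + 17.14% × (2,180.00 − 1,000.00) = 111.40 + 17.14% × 1,180.00 = 313.65
Disability Insurance: 1.5% × 2,180.00 = 32.70
Training Fund Levy: 6.2% × 2,180.00 = 135.16
Total: 313.65 + 32.70 + 135.16 = 481.51

481.51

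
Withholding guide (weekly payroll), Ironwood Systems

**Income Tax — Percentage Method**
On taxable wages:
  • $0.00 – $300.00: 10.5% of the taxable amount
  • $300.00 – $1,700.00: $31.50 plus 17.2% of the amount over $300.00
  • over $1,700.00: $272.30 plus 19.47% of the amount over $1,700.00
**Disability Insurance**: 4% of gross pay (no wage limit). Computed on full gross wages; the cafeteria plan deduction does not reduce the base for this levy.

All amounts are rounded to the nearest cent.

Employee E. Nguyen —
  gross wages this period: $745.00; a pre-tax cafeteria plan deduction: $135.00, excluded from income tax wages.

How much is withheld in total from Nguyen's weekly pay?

Income Tax: taxable = $745.00 − $135.00 = $610.00
  $31.50 + 17.2% × ($610.00 − $300.00) = $31.50 + 17.2% × $310.00 = $84.82
Disability Insurance: 4% × $745.00 = $29.80
Total: $84.82 + $29.80 = $114.62

$114.62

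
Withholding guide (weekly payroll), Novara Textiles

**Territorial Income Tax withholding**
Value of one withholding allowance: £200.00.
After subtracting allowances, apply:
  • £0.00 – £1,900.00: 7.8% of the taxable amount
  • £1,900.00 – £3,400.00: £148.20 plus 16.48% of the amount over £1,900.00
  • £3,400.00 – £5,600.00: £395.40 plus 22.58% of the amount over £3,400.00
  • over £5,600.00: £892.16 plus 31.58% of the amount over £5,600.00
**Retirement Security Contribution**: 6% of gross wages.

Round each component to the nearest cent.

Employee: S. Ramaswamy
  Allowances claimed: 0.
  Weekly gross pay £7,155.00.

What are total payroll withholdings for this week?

£1,812.53

Territorial Income Tax: taxable = £7,155.00
  £892.16 + 31.58% × (£7,155.00 − £5,600.00) = £892.16 + 31.58% × £1,555.00 = £1,383.23
Retirement Security Contribution: 6% × £7,155.00 = £429.30
Total: £1,383.23 + £429.30 = £1,812.53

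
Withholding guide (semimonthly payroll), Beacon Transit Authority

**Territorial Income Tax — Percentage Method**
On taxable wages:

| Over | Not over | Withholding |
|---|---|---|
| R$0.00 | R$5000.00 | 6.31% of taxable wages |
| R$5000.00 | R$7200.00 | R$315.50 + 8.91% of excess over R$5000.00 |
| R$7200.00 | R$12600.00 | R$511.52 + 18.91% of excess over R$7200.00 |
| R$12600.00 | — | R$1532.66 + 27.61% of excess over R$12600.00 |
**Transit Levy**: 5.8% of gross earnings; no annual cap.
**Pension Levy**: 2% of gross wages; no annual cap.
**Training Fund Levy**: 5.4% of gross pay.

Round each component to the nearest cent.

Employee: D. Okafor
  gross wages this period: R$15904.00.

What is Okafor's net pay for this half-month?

Territorial Income Tax: taxable = R$15904.00
  R$1532.66 + 27.61% × (R$15904.00 − R$12600.00) = R$1532.66 + 27.61% × R$3304.00 = R$2444.89
Transit Levy: 5.8% × R$15904.00 = R$922.43
Pension Levy: 2% × R$15904.00 = R$318.08
Training Fund Levy: 5.4% × R$15904.00 = R$858.82
Total withheld: R$2444.89 + R$922.43 + R$318.08 + R$858.82 = R$4544.22
Net pay: R$15904.00 − R$4544.22 = R$11359.78

R$11359.78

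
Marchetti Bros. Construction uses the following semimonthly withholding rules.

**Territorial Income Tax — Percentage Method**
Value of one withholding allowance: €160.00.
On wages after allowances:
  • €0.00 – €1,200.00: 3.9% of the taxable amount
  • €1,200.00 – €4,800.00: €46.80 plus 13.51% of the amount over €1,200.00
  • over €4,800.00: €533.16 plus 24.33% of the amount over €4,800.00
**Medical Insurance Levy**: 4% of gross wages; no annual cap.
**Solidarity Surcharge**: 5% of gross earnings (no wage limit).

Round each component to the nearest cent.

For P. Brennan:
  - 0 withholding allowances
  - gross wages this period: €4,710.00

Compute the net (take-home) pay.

Territorial Income Tax: taxable = €4,710.00
  €46.80 + 13.51% × (€4,710.00 − €1,200.00) = €46.80 + 13.51% × €3,510.00 = €521.00
Medical Insurance Levy: 4% × €4,710.00 = €188.40
Solidarity Surcharge: 5% × €4,710.00 = €235.50
Total withheld: €521.00 + €188.40 + €235.50 = €944.90
Net pay: €4,710.00 − €944.90 = €3,765.10

€3,765.10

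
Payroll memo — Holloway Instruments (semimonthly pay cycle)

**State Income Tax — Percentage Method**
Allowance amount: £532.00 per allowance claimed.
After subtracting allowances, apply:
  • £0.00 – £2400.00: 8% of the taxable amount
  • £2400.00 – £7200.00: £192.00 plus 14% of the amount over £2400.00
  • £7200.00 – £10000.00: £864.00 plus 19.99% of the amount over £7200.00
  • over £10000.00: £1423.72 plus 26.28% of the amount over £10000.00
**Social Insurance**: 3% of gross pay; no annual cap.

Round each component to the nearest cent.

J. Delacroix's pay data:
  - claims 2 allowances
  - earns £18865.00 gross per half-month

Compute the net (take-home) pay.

State Income Tax: taxable = £18865.00 − 2×£532.00 = £17801.00
  £1423.72 + 26.28% × (£17801.00 − £10000.00) = £1423.72 + 26.28% × £7801.00 = £3473.82
Social Insurance: 3% × £18865.00 = £565.95
Total withheld: £3473.82 + £565.95 = £4039.77
Net pay: £18865.00 − £4039.77 = £14825.23

£14825.23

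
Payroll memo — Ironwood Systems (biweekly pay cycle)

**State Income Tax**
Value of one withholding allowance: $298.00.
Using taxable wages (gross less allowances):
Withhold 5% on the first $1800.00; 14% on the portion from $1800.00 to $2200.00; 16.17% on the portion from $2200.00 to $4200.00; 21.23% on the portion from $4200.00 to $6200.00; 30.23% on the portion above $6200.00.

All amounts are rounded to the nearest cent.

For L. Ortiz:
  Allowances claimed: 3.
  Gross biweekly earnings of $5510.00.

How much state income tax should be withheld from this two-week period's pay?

$557.72

State Income Tax: taxable = $5510.00 − 3×$298.00 = $4616.00
  $469.40 + 21.23% × ($4616.00 − $4200.00) = $469.40 + 21.23% × $416.00 = $557.72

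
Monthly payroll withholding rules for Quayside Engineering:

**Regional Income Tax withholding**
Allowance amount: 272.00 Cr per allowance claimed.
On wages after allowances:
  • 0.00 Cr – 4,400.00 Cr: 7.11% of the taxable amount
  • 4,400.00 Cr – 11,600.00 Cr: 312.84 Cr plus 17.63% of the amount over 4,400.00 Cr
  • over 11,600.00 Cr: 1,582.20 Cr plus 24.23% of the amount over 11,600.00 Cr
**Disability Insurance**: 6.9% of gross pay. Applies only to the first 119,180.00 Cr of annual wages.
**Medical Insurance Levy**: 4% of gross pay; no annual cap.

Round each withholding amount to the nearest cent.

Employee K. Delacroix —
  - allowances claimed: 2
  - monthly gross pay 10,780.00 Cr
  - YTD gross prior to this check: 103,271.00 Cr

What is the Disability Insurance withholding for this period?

Disability Insurance: 6.9% × 10,780.00 Cr = 743.82 Cr

743.82 Cr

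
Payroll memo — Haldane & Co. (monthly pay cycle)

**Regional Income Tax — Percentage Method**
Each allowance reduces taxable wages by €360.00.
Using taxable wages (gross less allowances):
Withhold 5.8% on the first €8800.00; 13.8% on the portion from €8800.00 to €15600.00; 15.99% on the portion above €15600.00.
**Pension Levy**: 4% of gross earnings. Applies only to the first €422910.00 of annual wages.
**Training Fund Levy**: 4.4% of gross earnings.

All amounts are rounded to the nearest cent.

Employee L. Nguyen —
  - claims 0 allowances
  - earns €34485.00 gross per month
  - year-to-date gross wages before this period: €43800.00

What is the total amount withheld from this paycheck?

Regional Income Tax: taxable = €34485.00
  €1448.80 + 15.99% × (€34485.00 − €15600.00) = €1448.80 + 15.99% × €18885.00 = €4468.51
Pension Levy: 4% × €34485.00 = €1379.40
Training Fund Levy: 4.4% × €34485.00 = €1517.34
Total: €4468.51 + €1379.40 + €1517.34 = €7365.25

€7365.25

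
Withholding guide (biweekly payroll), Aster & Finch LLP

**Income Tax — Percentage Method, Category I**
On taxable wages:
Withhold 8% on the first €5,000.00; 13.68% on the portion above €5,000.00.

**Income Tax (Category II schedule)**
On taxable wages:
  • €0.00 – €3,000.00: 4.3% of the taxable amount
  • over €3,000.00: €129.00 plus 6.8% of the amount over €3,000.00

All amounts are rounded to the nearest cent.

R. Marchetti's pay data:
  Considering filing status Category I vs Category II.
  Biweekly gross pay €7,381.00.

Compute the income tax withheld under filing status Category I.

€725.72

Income Tax (Category I): taxable = €7,381.00
  €400.00 + 13.68% × (€7,381.00 − €5,000.00) = €400.00 + 13.68% × €2,381.00 = €725.72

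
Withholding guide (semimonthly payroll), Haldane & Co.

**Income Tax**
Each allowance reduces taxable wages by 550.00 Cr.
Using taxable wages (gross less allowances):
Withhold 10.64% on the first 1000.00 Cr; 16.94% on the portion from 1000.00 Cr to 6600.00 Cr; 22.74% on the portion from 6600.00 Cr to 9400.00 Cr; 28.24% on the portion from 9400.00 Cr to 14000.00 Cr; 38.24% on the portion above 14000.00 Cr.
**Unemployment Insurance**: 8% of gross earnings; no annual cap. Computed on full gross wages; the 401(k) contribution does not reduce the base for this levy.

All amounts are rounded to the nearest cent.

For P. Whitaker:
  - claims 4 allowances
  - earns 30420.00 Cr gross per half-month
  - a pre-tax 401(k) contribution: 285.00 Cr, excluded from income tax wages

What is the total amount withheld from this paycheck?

10753.14 Cr

Income Tax: taxable = 30420.00 Cr − 285.00 Cr − 4×550.00 Cr = 27935.00 Cr
  2990.80 Cr + 38.24% × (27935.00 Cr − 14000.00 Cr) = 2990.80 Cr + 38.24% × 13935.00 Cr = 8319.54 Cr
Unemployment Insurance: 8% × 30420.00 Cr = 2433.60 Cr
Total: 8319.54 Cr + 2433.60 Cr = 10753.14 Cr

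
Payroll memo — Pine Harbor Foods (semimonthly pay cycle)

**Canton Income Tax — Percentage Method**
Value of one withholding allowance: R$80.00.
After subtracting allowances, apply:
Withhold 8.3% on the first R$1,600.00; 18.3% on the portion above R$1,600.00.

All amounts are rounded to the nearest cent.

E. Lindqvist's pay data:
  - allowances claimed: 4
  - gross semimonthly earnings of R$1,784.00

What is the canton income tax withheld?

R$121.51

Canton Income Tax: taxable = R$1,784.00 − 4×R$80.00 = R$1,464.00
  8.3% × R$1,464.00 = R$121.51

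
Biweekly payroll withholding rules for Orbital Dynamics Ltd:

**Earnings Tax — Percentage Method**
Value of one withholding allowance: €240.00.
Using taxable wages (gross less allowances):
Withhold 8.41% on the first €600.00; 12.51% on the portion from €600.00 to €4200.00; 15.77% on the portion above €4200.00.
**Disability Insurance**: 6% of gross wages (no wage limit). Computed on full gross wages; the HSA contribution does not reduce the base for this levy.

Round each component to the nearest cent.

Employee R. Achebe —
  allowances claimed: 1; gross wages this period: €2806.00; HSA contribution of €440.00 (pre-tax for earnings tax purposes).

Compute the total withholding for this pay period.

€409.72

Earnings Tax: taxable = €2806.00 − €440.00 − 1×€240.00 = €2126.00
  €50.46 + 12.51% × (€2126.00 − €600.00) = €50.46 + 12.51% × €1526.00 = €241.36
Disability Insurance: 6% × €2806.00 = €168.36
Total: €241.36 + €168.36 = €409.72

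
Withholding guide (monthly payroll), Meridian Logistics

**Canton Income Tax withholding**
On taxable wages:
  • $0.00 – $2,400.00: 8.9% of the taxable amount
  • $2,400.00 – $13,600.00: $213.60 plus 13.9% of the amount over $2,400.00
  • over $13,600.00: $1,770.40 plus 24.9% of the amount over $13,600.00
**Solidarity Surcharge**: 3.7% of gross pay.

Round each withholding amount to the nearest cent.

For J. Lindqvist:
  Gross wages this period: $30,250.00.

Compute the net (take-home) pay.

$23,214.50

Canton Income Tax: taxable = $30,250.00
  $1,770.40 + 24.9% × ($30,250.00 − $13,600.00) = $1,770.40 + 24.9% × $16,650.00 = $5,916.25
Solidarity Surcharge: 3.7% × $30,250.00 = $1,119.25
Total withheld: $5,916.25 + $1,119.25 = $7,035.50
Net pay: $30,250.00 − $7,035.50 = $23,214.50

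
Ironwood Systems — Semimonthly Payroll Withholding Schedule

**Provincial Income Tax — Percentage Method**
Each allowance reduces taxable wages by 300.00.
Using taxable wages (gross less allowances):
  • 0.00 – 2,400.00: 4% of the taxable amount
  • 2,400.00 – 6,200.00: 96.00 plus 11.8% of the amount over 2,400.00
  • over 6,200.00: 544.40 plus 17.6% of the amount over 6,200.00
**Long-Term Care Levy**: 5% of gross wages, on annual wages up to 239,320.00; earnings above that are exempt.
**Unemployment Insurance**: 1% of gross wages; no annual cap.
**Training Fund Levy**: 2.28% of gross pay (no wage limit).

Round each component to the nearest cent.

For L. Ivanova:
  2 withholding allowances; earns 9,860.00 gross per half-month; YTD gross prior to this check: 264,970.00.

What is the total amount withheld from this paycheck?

1,406.37

Provincial Income Tax: taxable = 9,860.00 − 2×300.00 = 9,260.00
  544.40 + 17.6% × (9,260.00 − 6,200.00) = 544.40 + 17.6% × 3,060.00 = 1,082.96
Long-Term Care Levy: YTD 264,970.00 ≥ cap 239,320.00 → 0.00
Unemployment Insurance: 1% × 9,860.00 = 98.60
Training Fund Levy: 2.28% × 9,860.00 = 224.81
Total: 1,082.96 + 0.00 + 98.60 + 224.81 = 1,406.37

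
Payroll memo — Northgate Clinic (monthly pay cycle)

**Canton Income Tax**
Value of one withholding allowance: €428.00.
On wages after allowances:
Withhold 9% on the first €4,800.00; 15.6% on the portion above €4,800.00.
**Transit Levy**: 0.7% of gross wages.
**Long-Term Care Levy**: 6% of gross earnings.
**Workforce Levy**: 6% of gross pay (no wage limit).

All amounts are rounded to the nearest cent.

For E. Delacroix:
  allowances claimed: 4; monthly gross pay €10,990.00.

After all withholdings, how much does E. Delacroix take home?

€8,463.70

Canton Income Tax: taxable = €10,990.00 − 4×€428.00 = €9,278.00
  €432.00 + 15.6% × (€9,278.00 − €4,800.00) = €432.00 + 15.6% × €4,478.00 = €1,130.57
Transit Levy: 0.7% × €10,990.00 = €76.93
Long-Term Care Levy: 6% × €10,990.00 = €659.40
Workforce Levy: 6% × €10,990.00 = €659.40
Total withheld: €1,130.57 + €76.93 + €659.40 + €659.40 = €2,526.30
Net pay: €10,990.00 − €2,526.30 = €8,463.70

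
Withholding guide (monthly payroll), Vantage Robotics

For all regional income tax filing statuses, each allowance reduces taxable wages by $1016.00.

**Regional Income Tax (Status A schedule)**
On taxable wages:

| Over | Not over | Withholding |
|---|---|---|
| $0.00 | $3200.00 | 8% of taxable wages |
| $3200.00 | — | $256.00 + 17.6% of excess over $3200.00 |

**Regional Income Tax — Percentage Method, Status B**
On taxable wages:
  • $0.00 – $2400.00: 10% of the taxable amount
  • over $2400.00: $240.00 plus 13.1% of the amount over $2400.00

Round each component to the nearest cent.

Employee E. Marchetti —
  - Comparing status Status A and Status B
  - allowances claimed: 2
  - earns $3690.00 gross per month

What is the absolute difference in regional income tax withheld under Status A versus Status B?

Regional Income Tax (Status A): taxable = $3690.00 − 2×$1016.00 = $1658.00
  8% × $1658.00 = $132.64
Regional Income Tax (Status B): taxable = $3690.00 − 2×$1016.00 = $1658.00
  10% × $1658.00 = $165.80
Difference: |$132.64 − $165.80| = $33.16 (higher under Status B)

$33.16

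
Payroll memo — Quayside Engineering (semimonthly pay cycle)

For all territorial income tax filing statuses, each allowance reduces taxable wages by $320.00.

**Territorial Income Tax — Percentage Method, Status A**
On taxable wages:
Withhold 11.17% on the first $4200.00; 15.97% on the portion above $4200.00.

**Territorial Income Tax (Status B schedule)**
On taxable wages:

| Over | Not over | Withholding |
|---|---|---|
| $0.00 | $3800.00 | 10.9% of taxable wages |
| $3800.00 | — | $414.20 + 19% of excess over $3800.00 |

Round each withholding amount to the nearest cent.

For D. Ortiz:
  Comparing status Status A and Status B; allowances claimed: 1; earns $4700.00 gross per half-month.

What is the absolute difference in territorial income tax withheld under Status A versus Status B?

$26.51

Territorial Income Tax (Status A): taxable = $4700.00 − 1×$320.00 = $4380.00
  $469.14 + 15.97% × ($4380.00 − $4200.00) = $469.14 + 15.97% × $180.00 = $497.89
Territorial Income Tax (Status B): taxable = $4700.00 − 1×$320.00 = $4380.00
  $414.20 + 19% × ($4380.00 − $3800.00) = $414.20 + 19% × $580.00 = $524.40
Difference: |$497.89 − $524.40| = $26.51 (higher under Status B)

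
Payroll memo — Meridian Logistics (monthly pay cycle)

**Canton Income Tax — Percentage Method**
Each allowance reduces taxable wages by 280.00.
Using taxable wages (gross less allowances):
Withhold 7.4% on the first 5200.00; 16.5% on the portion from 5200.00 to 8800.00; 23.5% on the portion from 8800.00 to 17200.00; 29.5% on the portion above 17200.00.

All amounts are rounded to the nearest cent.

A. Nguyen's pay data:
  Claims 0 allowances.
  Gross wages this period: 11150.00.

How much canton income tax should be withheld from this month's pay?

Canton Income Tax: taxable = 11150.00
  978.80 + 23.5% × (11150.00 − 8800.00) = 978.80 + 23.5% × 2350.00 = 1531.05

1531.05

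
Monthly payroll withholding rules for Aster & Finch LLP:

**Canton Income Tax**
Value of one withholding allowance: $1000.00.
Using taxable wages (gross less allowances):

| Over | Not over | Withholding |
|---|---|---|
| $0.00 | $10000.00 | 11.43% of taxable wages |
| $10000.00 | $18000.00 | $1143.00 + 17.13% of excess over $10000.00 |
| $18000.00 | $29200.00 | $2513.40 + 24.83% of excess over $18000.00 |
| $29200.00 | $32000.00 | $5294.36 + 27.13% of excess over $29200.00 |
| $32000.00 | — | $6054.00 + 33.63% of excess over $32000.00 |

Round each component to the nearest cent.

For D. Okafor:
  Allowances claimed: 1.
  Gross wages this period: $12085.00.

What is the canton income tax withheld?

Canton Income Tax: taxable = $12085.00 − 1×$1000.00 = $11085.00
  $1143.00 + 17.13% × ($11085.00 − $10000.00) = $1143.00 + 17.13% × $1085.00 = $1328.86

$1328.86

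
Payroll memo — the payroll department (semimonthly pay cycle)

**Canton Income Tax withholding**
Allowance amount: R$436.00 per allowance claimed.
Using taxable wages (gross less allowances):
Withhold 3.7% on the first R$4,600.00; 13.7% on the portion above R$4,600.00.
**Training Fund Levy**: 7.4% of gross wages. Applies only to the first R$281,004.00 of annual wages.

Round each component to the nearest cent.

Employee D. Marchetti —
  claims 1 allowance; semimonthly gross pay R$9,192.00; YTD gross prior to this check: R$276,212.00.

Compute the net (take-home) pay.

Canton Income Tax: taxable = R$9,192.00 − 1×R$436.00 = R$8,756.00
  R$170.20 + 13.7% × (R$8,756.00 − R$4,600.00) = R$170.20 + 13.7% × R$4,156.00 = R$739.57
Training Fund Levy: cap R$281,004.00 − YTD R$276,212.00 = R$4,792.00 subject; 7.4% × R$4,792.00 = R$354.61
Total withheld: R$739.57 + R$354.61 = R$1,094.18
Net pay: R$9,192.00 − R$1,094.18 = R$8,097.82

R$8,097.82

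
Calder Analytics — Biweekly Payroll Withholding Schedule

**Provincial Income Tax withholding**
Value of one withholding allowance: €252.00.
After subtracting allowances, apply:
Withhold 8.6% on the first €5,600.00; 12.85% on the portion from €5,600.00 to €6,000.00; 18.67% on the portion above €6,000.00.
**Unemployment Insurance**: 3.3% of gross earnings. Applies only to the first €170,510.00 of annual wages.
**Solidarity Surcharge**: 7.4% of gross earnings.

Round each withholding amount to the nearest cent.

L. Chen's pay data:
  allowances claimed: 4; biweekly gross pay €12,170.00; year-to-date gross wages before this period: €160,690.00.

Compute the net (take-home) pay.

Provincial Income Tax: taxable = €12,170.00 − 4×€252.00 = €11,162.00
  €533.00 + 18.67% × (€11,162.00 − €6,000.00) = €533.00 + 18.67% × €5,162.00 = €1,496.75
Unemployment Insurance: cap €170,510.00 − YTD €160,690.00 = €9,820.00 subject; 3.3% × €9,820.00 = €324.06
Solidarity Surcharge: 7.4% × €12,170.00 = €900.58
Total withheld: €1,496.75 + €324.06 + €900.58 = €2,721.39
Net pay: €12,170.00 − €2,721.39 = €9,448.61

€9,448.61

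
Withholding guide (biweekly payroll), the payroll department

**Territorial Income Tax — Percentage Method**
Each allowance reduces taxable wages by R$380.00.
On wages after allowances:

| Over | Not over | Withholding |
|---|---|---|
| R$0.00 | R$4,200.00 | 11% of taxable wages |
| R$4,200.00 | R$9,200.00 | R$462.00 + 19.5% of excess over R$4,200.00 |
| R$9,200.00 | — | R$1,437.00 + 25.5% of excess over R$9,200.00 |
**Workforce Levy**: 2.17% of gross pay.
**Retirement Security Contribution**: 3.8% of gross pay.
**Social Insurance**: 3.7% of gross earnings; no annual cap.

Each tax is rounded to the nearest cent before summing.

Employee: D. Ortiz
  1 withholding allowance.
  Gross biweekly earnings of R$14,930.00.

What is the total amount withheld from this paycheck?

R$4,244.98

Territorial Income Tax: taxable = R$14,930.00 − 1×R$380.00 = R$14,550.00
  R$1,437.00 + 25.5% × (R$14,550.00 − R$9,200.00) = R$1,437.00 + 25.5% × R$5,350.00 = R$2,801.25
Workforce Levy: 2.17% × R$14,930.00 = R$323.98
Retirement Security Contribution: 3.8% × R$14,930.00 = R$567.34
Social Insurance: 3.7% × R$14,930.00 = R$552.41
Total: R$2,801.25 + R$323.98 + R$567.34 + R$552.41 = R$4,244.98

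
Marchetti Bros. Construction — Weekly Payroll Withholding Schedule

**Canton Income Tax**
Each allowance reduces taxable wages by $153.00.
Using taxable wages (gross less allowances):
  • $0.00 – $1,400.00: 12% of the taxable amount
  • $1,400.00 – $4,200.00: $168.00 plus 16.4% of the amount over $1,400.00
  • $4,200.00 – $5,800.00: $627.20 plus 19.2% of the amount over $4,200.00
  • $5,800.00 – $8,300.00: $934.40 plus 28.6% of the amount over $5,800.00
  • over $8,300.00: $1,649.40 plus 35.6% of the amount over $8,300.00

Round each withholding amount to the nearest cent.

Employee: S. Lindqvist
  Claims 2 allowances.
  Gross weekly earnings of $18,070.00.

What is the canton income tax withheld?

$5,018.58

Canton Income Tax: taxable = $18,070.00 − 2×$153.00 = $17,764.00
  $1,649.40 + 35.6% × ($17,764.00 − $8,300.00) = $1,649.40 + 35.6% × $9,464.00 = $5,018.58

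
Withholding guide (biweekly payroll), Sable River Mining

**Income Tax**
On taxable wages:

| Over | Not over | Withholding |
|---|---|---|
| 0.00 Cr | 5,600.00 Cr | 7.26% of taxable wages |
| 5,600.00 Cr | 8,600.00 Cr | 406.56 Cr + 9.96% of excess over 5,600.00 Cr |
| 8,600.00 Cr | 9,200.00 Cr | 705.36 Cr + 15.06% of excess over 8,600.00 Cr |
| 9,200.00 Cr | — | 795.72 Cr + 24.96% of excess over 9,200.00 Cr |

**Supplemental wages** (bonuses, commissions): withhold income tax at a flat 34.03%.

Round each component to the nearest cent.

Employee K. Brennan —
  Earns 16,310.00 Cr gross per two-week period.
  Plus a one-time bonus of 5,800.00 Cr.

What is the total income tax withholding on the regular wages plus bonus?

Income Tax: taxable = 16,310.00 Cr
  795.72 Cr + 24.96% × (16,310.00 Cr − 9,200.00 Cr) = 795.72 Cr + 24.96% × 7,110.00 Cr = 2,570.38 Cr
Supplemental (34.03% flat on bonus): 34.03% × 5,800.00 Cr = 1,973.74 Cr
Total income tax: 2,570.38 Cr + 1,973.74 Cr = 4,544.12 Cr

4,544.12 Cr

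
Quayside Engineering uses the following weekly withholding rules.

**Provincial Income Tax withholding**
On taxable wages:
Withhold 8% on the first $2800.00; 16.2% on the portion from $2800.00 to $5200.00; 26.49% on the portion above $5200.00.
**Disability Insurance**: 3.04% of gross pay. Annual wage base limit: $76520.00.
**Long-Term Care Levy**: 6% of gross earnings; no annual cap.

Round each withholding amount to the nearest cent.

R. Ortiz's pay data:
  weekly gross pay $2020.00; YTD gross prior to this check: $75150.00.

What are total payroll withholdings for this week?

Provincial Income Tax: taxable = $2020.00
  8% × $2020.00 = $161.60
Disability Insurance: cap $76520.00 − YTD $75150.00 = $1370.00 subject; 3.04% × $1370.00 = $41.65
Long-Term Care Levy: 6% × $2020.00 = $121.20
Total: $161.60 + $41.65 + $121.20 = $324.45

$324.45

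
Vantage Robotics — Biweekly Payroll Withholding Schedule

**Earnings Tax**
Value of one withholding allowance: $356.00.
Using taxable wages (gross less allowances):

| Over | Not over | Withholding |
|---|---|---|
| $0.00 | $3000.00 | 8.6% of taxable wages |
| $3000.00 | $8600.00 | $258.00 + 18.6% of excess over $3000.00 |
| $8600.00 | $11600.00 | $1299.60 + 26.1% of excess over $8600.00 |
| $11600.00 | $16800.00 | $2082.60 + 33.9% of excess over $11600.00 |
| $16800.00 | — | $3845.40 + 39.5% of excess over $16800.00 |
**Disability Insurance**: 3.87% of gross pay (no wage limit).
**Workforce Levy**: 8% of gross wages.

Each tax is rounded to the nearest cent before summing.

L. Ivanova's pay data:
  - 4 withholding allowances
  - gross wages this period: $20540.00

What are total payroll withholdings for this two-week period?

Earnings Tax: taxable = $20540.00 − 4×$356.00 = $19116.00
  $3845.40 + 39.5% × ($19116.00 − $16800.00) = $3845.40 + 39.5% × $2316.00 = $4760.22
Disability Insurance: 3.87% × $20540.00 = $794.90
Workforce Levy: 8% × $20540.00 = $1643.20
Total: $4760.22 + $794.90 + $1643.20 = $7198.32

$7198.32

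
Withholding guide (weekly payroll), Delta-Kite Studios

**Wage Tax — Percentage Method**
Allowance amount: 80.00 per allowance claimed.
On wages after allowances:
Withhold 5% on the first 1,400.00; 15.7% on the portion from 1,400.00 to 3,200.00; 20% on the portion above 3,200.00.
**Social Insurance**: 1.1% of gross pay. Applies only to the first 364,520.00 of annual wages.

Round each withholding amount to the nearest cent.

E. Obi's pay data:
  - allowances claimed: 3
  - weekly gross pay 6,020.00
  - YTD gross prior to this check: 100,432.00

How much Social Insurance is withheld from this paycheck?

Social Insurance: 1.1% × 6,020.00 = 66.22

66.22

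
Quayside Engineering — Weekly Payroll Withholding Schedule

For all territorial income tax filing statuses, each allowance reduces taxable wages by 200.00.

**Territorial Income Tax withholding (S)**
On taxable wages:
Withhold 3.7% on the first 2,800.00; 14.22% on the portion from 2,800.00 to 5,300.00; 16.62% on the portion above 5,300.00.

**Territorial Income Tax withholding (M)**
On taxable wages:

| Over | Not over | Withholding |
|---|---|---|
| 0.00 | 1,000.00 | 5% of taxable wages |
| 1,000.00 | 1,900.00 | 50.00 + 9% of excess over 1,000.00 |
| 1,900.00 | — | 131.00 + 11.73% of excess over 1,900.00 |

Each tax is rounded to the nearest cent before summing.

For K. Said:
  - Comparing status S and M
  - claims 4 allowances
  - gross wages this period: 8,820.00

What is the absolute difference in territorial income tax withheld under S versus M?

Territorial Income Tax (S): taxable = 8,820.00 − 4×200.00 = 8,020.00
  459.10 + 16.62% × (8,020.00 − 5,300.00) = 459.10 + 16.62% × 2,720.00 = 911.16
Territorial Income Tax (M): taxable = 8,820.00 − 4×200.00 = 8,020.00
  131.00 + 11.73% × (8,020.00 − 1,900.00) = 131.00 + 11.73% × 6,120.00 = 848.88
Difference: |911.16 − 848.88| = 62.28 (higher under S)

62.28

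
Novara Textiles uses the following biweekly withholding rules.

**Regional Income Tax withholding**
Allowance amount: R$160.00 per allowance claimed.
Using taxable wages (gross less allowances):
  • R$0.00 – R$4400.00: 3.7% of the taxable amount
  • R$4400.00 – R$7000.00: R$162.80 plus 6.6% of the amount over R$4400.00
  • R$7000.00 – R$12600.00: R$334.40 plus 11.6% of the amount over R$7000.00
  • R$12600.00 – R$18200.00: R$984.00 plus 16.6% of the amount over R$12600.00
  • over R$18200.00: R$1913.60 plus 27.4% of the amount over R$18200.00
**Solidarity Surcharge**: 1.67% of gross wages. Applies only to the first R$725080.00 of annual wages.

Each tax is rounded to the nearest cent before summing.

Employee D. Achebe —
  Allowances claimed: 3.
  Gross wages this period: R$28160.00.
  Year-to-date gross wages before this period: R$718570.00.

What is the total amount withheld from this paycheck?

R$4619.84

Regional Income Tax: taxable = R$28160.00 − 3×R$160.00 = R$27680.00
  R$1913.60 + 27.4% × (R$27680.00 − R$18200.00) = R$1913.60 + 27.4% × R$9480.00 = R$4511.12
Solidarity Surcharge: cap R$725080.00 − YTD R$718570.00 = R$6510.00 subject; 1.67% × R$6510.00 = R$108.72
Total: R$4511.12 + R$108.72 = R$4619.84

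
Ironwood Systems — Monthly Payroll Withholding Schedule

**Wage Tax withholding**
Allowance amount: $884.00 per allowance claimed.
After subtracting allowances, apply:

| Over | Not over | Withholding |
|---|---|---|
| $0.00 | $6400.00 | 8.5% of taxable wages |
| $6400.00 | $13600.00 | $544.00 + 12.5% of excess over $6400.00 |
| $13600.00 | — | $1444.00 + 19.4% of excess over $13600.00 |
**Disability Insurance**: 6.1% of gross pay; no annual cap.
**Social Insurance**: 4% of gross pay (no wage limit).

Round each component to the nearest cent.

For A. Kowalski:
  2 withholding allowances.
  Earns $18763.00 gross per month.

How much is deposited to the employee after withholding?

$14765.31

Wage Tax: taxable = $18763.00 − 2×$884.00 = $16995.00
  $1444.00 + 19.4% × ($16995.00 − $13600.00) = $1444.00 + 19.4% × $3395.00 = $2102.63
Disability Insurance: 6.1% × $18763.00 = $1144.54
Social Insurance: 4% × $18763.00 = $750.52
Total withheld: $2102.63 + $1144.54 + $750.52 = $3997.69
Net pay: $18763.00 − $3997.69 = $14765.31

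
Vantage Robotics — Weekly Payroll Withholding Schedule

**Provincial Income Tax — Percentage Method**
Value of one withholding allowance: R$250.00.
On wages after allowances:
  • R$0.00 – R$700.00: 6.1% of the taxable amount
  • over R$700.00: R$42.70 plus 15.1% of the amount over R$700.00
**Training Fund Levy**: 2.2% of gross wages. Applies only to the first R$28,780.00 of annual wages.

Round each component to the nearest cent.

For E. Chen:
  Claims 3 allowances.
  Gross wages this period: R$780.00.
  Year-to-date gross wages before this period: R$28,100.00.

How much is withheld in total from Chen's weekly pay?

Provincial Income Tax: taxable = R$780.00 − 3×R$250.00 = R$30.00
  6.1% × R$30.00 = R$1.83
Training Fund Levy: cap R$28,780.00 − YTD R$28,100.00 = R$680.00 subject; 2.2% × R$680.00 = R$14.96
Total: R$1.83 + R$14.96 = R$16.79

R$16.79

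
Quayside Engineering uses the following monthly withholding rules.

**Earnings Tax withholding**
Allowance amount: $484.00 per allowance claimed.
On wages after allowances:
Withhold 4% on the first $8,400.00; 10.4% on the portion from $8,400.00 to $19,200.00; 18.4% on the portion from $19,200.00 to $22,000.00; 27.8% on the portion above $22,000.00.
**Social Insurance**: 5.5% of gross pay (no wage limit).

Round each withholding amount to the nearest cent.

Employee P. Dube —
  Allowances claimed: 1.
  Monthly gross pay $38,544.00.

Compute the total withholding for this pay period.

$8,559.00

Earnings Tax: taxable = $38,544.00 − 1×$484.00 = $38,060.00
  $1,974.40 + 27.8% × ($38,060.00 − $22,000.00) = $1,974.40 + 27.8% × $16,060.00 = $6,439.08
Social Insurance: 5.5% × $38,544.00 = $2,119.92
Total: $6,439.08 + $2,119.92 = $8,559.00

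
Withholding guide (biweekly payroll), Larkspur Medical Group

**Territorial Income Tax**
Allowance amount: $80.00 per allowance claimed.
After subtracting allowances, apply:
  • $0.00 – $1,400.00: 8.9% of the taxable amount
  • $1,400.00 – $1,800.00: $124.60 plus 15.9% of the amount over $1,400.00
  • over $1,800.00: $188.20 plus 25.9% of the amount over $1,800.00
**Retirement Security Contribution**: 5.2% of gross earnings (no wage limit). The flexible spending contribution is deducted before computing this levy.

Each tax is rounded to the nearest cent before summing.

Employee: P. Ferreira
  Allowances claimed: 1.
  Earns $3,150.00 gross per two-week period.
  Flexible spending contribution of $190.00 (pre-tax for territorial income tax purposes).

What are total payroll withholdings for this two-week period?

Territorial Income Tax: taxable = $3,150.00 − $190.00 − 1×$80.00 = $2,880.00
  $188.20 + 25.9% × ($2,880.00 − $1,800.00) = $188.20 + 25.9% × $1,080.00 = $467.92
Retirement Security Contribution: 5.2% × $2,960.00 = $153.92
Total: $467.92 + $153.92 = $621.84

$621.84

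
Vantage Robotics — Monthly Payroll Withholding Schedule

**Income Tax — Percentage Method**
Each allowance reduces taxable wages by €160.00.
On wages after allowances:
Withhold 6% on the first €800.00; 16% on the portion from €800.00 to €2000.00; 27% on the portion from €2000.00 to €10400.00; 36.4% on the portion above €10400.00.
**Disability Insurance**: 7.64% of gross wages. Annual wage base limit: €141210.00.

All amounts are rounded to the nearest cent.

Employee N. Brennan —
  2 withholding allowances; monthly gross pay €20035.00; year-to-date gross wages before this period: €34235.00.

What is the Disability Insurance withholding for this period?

€1530.67

Disability Insurance: 7.64% × €20035.00 = €1530.67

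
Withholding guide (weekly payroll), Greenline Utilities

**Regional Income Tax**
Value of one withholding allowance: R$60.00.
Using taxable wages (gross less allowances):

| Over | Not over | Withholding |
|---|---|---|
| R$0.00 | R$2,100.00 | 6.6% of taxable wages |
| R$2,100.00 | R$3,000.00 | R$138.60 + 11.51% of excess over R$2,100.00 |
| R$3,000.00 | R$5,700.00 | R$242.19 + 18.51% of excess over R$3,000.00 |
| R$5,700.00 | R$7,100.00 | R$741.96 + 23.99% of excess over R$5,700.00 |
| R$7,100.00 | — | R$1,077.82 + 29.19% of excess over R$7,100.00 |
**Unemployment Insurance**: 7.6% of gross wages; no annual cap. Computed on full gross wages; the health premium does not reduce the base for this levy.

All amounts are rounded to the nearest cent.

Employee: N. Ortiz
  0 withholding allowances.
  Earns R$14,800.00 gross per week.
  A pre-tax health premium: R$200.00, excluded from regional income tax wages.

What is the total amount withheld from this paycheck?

R$4,391.87

Regional Income Tax: taxable = R$14,800.00 − R$200.00 = R$14,600.00
  R$1,077.82 + 29.19% × (R$14,600.00 − R$7,100.00) = R$1,077.82 + 29.19% × R$7,500.00 = R$3,267.07
Unemployment Insurance: 7.6% × R$14,800.00 = R$1,124.80
Total: R$3,267.07 + R$1,124.80 = R$4,391.87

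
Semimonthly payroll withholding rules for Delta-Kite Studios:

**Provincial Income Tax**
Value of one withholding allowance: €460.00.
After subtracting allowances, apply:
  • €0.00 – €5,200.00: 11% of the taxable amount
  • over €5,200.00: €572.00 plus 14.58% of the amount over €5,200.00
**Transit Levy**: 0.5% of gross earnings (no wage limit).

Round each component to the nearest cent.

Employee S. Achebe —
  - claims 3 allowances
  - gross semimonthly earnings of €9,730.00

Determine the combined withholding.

Provincial Income Tax: taxable = €9,730.00 − 3×€460.00 = €8,350.00
  €572.00 + 14.58% × (€8,350.00 − €5,200.00) = €572.00 + 14.58% × €3,150.00 = €1,031.27
Transit Levy: 0.5% × €9,730.00 = €48.65
Total: €1,031.27 + €48.65 = €1,079.92

€1,079.92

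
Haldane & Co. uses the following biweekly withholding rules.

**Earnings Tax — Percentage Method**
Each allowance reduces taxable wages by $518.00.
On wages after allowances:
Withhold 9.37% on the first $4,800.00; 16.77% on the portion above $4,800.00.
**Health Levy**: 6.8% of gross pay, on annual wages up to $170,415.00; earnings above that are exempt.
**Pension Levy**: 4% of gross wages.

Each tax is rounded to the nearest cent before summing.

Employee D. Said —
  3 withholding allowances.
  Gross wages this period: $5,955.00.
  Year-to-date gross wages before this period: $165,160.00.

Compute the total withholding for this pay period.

Earnings Tax: taxable = $5,955.00 − 3×$518.00 = $4,401.00
  9.37% × $4,401.00 = $412.37
Health Levy: cap $170,415.00 − YTD $165,160.00 = $5,255.00 subject; 6.8% × $5,255.00 = $357.34
Pension Levy: 4% × $5,955.00 = $238.20
Total: $412.37 + $357.34 + $238.20 = $1,007.91

$1,007.91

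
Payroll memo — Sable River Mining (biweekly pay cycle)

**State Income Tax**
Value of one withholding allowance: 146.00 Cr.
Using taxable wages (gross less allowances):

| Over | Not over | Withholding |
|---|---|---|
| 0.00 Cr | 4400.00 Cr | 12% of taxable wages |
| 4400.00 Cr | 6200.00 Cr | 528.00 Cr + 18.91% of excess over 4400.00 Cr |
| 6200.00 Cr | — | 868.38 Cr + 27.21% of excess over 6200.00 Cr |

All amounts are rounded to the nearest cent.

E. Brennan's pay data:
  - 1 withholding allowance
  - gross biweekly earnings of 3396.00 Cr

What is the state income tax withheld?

State Income Tax: taxable = 3396.00 Cr − 1×146.00 Cr = 3250.00 Cr
  12% × 3250.00 Cr = 390.00 Cr

390.00 Cr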